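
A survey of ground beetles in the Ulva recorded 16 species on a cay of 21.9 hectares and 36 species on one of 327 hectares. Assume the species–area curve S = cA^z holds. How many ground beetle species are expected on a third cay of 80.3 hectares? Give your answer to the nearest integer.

24

z = ln(36/16) / ln(327/21.9) = 0.8109 / 2.7035 = 0.3000
c = 16 / 21.9^0.3000 = 16 / 2.524 = 6.339
S₃ = 6.339 × 80.3^0.3000 = 6.339 × 3.727 ≈ 23.63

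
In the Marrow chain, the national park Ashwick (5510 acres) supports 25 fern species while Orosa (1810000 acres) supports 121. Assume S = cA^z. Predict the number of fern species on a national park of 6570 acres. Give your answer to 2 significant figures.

z = ln(121/25) / ln(1810000/5510) = 1.5769 / 5.7945 = 0.2721
c = 25 / 5510^0.2721 = 25 / 10.43 = 2.398
S₃ = 2.398 × 6570^0.2721 = 2.398 × 10.94 ≈ 26.23

26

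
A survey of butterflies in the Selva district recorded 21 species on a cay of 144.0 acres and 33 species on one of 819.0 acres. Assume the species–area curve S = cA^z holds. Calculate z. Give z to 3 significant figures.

Taking logs: ln S = ln c + z ln A, so z = (ln S₂ − ln S₁)/(ln A₂ − ln A₁).
z = ln(33/21) / ln(819/144) = ln(1.571) / ln(5.688) = 0.4520 / 1.7383 = 0.2600

0.260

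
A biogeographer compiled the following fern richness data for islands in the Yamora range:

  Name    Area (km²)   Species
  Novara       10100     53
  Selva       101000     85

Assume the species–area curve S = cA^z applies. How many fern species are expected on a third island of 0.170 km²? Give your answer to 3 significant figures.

5.56

z = ln(85/53) / ln(101000/10100) = 0.4724 / 2.3026 = 0.2051
c = 53 / 10100^0.2051 = 53 / 6.629 = 7.995
S₃ = 7.995 × 0.17^0.2051 = 7.995 × 0.6952 ≈ 5.558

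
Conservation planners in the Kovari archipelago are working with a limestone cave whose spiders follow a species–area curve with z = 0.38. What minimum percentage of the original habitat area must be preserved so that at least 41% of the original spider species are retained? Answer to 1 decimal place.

9.6%

Need (A_new/A_old)^0.38 = 0.41, so A_new/A_old = 0.41^(1/0.38) = 0.41^2.632
ln(A_new/A_old) = ln 0.41 / 0.38 = -0.8916 / 0.38 = -2.3463
A_new/A_old = e^-2.3463 ≈ 0.09572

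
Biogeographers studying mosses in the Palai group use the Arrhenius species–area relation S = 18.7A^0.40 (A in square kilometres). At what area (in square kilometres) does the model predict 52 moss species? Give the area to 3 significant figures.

52 = 18.7 × A^0.4  ⇒  A^0.4 = 52/18.7 = 2.781
ln A = ln(2.781) / 0.4 = 1.0227 / 0.4 = 2.5568
A = e^2.5568 ≈ 12.89 square kilometres

12.9 square kilometres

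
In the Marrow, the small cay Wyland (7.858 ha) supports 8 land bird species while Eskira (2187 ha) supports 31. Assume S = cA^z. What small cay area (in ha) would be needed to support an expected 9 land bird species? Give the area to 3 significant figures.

z = ln(31/8) / ln(2187/7.858) = 1.3545 / 5.6288 = 0.2406
c = 8 / 7.858^0.2406 = 8 / 1.642 = 4.871
A = (9/4.871)^(1/0.2406) ⇒ ln A = ln(1.848)/0.2406 = 2.5510
A = e^2.5510 ≈ 12.82 ha

12.8 ha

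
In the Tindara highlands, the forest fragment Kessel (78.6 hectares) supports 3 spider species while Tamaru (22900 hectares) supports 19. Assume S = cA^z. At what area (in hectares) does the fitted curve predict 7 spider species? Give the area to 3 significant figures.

z = ln(19/3) / ln(22900/78.6) = 1.8458 / 5.6745 = 0.3253
c = 3 / 78.6^0.3253 = 3 / 4.136 = 0.7254
A = (7/0.7254)^(1/0.3253) ⇒ ln A = ln(9.65)/0.3253 = 6.9692
A = e^6.9692 ≈ 1063 hectares

1060 hectares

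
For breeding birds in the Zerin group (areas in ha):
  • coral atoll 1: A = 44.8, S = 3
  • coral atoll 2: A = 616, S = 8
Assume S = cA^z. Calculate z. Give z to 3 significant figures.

0.374

Taking logs: ln S = ln c + z ln A, so z = (ln S₂ − ln S₁)/(ln A₂ − ln A₁).
z = ln(8/3) / ln(616/44.8) = ln(2.667) / ln(13.75) = 0.9808 / 2.6210 = 0.3742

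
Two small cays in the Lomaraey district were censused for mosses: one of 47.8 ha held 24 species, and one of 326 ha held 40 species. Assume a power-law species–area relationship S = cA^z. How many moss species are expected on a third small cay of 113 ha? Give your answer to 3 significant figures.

z = ln(40/24) / ln(326/47.8) = 0.5108 / 1.9199 = 0.2661
c = 24 / 47.8^0.2661 = 24 / 2.798 = 8.578
S₃ = 8.578 × 113^0.2661 = 8.578 × 3.518 ≈ 30.17

30.2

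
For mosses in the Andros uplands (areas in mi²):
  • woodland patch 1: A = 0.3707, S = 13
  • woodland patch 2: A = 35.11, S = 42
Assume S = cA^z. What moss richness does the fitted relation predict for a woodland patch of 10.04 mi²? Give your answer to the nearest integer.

30

z = ln(42/13) / ln(35.11/0.3707) = 1.1727 / 4.5508 = 0.2577
c = 13 / 0.3707^0.2577 = 13 / 0.7744 = 16.79
S₃ = 16.79 × 10.04^0.2577 = 16.79 × 1.812 ≈ 30.42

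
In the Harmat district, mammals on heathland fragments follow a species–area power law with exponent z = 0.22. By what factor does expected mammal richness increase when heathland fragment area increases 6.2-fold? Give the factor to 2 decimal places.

1.49

S₂/S₁ = (A₂/A₁)^z = 6.2^0.22
ln(S₂/S₁) = 0.22 × ln 6.2 = 0.22 × 1.8245 = 0.4014
S₂/S₁ = e^0.4014 ≈ 1.494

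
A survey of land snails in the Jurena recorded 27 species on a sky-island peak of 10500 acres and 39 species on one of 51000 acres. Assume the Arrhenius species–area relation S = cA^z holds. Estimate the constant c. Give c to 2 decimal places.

3.13

z = ln(S₂/S₁) / ln(A₂/A₁) = ln(39/27) / ln(51000/10500) = 0.3677 / 1.5805 = 0.2327
c = S₁ / A₁^z = 27 / 10500^0.2327 = 27 / 8.622 = 3.131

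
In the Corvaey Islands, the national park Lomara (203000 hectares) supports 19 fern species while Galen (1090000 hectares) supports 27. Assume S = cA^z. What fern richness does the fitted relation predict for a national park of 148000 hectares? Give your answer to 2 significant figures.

18

z = ln(27/19) / ln(1090000/203000) = 0.3514 / 1.6807 = 0.2091
c = 19 / 203000^0.2091 = 19 / 12.87 = 1.476
S₃ = 1.476 × 148000^0.2091 = 1.476 × 12.05 ≈ 17.79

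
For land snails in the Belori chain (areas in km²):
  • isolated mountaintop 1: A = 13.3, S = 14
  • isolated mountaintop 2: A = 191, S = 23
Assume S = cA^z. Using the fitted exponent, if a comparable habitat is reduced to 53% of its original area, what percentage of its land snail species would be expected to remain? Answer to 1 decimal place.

88.8%

z = ln(23/14) / ln(191/13.3) = 0.4964 / 2.6645 = 0.1863
S_new/S_old = (A_new/A_old)^z = 0.53^0.1863 = exp(0.1863 × -0.6349) = 0.8884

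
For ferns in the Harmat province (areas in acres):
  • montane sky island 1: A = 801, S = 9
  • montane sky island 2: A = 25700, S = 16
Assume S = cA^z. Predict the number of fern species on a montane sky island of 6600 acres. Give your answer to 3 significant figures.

z = ln(16/9) / ln(25700/801) = 0.5754 / 3.4684 = 0.1659
c = 9 / 801^0.1659 = 9 / 3.032 = 2.969
S₃ = 2.969 × 6600^0.1659 = 2.969 × 4.301 ≈ 12.77

12.8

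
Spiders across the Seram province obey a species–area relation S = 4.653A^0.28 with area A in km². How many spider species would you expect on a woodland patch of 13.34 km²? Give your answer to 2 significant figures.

9.6

S = 4.653 × 13.34^0.28
ln S = ln 4.653 + 0.28 × ln 13.34 = 1.5375 + 0.28 × 2.5908 = 2.2629
S = e^2.2629 ≈ 9.611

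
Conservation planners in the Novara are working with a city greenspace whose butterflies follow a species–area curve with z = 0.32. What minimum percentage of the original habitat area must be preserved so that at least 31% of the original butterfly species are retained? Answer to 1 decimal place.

Need (A_new/A_old)^0.32 = 0.31, so A_new/A_old = 0.31^(1/0.32) = 0.31^3.125
ln(A_new/A_old) = ln 0.31 / 0.32 = -1.1712 / 0.32 = -3.6599
A_new/A_old = e^-3.6599 ≈ 0.02573

2.6%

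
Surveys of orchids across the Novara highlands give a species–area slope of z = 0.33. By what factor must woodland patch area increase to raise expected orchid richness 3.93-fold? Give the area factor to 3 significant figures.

(A₂/A₁)^0.33 = 3.93, so A₂/A₁ = 3.93^(1/0.33) = 3.93^3.03
ln(A₂/A₁) = ln 3.93 / 0.33 = 1.3686 / 0.33 = 4.1474
A₂/A₁ = e^4.1474 ≈ 63.27

63.3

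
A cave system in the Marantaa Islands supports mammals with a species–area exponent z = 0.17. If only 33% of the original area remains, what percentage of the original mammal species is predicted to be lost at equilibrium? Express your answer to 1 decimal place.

17.2%

S_new/S_old = (A_new/A_old)^z = 0.33^0.17
= exp(0.17 × ln 0.33) = exp(0.17 × -1.1087) = exp(-0.1885) ≈ 0.8282
Fraction lost = 1 − 0.8282 = 0.1718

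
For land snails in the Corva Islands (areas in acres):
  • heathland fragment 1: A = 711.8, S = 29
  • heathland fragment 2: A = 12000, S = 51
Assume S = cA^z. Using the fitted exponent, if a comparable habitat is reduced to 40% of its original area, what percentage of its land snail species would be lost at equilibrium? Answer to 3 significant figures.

z = ln(51/29) / ln(12000/711.8) = 0.5645 / 2.8249 = 0.1998
S_new/S_old = (A_new/A_old)^z = 0.4^0.1998 = exp(0.1998 × -0.9163) = 0.8327
Fraction lost = 1 − 0.8327 = 0.1673

16.7%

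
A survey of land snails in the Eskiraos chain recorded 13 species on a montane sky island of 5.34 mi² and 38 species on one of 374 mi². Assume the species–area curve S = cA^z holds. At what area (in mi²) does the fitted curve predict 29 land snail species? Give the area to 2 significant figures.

130 mi²

z = ln(38/13) / ln(374/5.34) = 1.0726 / 4.2490 = 0.2524
c = 13 / 5.34^0.2524 = 13 / 1.526 = 8.517
A = (29/8.517)^(1/0.2524) ⇒ ln A = ln(3.405)/0.2524 = 4.8536
A = e^4.8536 ≈ 128.2 mi²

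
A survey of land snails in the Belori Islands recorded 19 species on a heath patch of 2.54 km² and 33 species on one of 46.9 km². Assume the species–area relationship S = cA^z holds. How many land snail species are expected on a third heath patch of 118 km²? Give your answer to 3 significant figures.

39.3

z = ln(33/19) / ln(46.9/2.54) = 0.5521 / 2.9159 = 0.1893
c = 19 / 2.54^0.1893 = 19 / 1.193 = 15.93
S₃ = 15.93 × 118^0.1893 = 15.93 × 2.468 ≈ 39.3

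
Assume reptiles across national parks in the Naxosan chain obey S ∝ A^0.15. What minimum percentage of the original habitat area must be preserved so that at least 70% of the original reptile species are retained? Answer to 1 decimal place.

Need (A_new/A_old)^0.15 = 0.7, so A_new/A_old = 0.7^(1/0.15) = 0.7^6.667
ln(A_new/A_old) = ln 0.7 / 0.15 = -0.3567 / 0.15 = -2.3778
A_new/A_old = e^-2.3778 ≈ 0.09275

9.3%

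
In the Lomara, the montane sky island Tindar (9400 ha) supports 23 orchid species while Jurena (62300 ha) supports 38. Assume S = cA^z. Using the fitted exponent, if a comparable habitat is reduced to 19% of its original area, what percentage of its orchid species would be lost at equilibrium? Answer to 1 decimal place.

35.7%

z = ln(38/23) / ln(62300/9400) = 0.5021 / 1.8913 = 0.2655
S_new/S_old = (A_new/A_old)^z = 0.19^0.2655 = exp(0.2655 × -1.6607) = 0.6435
Fraction lost = 1 − 0.6435 = 0.3565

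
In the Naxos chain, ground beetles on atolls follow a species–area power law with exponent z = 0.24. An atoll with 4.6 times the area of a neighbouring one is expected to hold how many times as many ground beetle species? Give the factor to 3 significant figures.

1.44

S₂/S₁ = (A₂/A₁)^z = 4.6^0.24
ln(S₂/S₁) = 0.24 × ln 4.6 = 0.24 × 1.5261 = 0.3663
S₂/S₁ = e^0.3663 ≈ 1.442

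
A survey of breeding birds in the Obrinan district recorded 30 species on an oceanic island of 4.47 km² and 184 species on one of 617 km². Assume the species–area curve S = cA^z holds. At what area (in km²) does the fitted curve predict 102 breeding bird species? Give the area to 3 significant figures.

z = ln(184/30) / ln(617/4.47) = 1.8137 / 4.9275 = 0.3681
c = 30 / 4.47^0.3681 = 30 / 1.735 = 17.29
A = (102/17.29)^(1/0.3681) ⇒ ln A = ln(5.9)/0.3681 = 4.8221
A = e^4.8221 ≈ 124.2 km²

124 km²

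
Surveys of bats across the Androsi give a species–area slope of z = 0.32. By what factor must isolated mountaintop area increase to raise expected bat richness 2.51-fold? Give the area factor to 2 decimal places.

17.74

(A₂/A₁)^0.32 = 2.51, so A₂/A₁ = 2.51^(1/0.32) = 2.51^3.125
ln(A₂/A₁) = ln 2.51 / 0.32 = 0.9203 / 0.32 = 2.8759
A₂/A₁ = e^2.8759 ≈ 17.74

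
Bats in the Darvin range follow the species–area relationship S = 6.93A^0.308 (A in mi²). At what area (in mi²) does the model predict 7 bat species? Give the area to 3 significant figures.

1.03 mi²

7 = 6.93 × A^0.308  ⇒  A^0.308 = 7/6.93 = 1.01
ln A = ln(1.01) / 0.308 = 0.0101 / 0.308 = 0.0326
A = e^0.0326 ≈ 1.033 mi²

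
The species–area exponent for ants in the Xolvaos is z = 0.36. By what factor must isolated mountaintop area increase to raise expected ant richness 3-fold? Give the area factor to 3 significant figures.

(A₂/A₁)^0.36 = 3, so A₂/A₁ = 3^(1/0.36) = 3^2.778
ln(A₂/A₁) = ln 3 / 0.36 = 1.0986 / 0.36 = 3.0517
A₂/A₁ = e^3.0517 ≈ 21.15

21.2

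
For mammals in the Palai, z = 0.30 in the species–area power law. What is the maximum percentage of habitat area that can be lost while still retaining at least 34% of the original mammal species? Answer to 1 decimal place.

Need (A_new/A_old)^0.3 = 0.34, so A_new/A_old = 0.34^(1/0.3) = 0.34^3.333
ln(A_new/A_old) = ln 0.34 / 0.3 = -1.0788 / 0.3 = -3.5960
A_new/A_old = e^-3.5960 ≈ 0.02743
Fraction that can be lost = 1 − 0.02743 = 0.9726

97.3%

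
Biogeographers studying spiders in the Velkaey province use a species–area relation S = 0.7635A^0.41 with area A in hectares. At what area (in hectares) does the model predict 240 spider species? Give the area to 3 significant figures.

1230000 hectares

240 = 0.7635 × A^0.41  ⇒  A^0.41 = 240/0.7635 = 314.3
ln A = ln(314.3) / 0.41 = 5.7505 / 0.41 = 14.0256
A = e^14.0256 ≈ 1233744 hectares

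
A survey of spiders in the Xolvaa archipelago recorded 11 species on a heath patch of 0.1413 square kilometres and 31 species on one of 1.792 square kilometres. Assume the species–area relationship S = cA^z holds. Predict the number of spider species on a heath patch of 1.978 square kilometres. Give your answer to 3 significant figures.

z = ln(31/11) / ln(1.792/0.1413) = 1.0361 / 2.5402 = 0.4079
c = 11 / 0.1413^0.4079 = 11 / 0.4502 = 24.44
S₃ = 24.44 × 1.978^0.4079 = 24.44 × 1.321 ≈ 32.27

32.3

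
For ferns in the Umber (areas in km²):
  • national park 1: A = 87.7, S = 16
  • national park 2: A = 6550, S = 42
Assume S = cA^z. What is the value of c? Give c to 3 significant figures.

5.88

z = ln(S₂/S₁) / ln(A₂/A₁) = ln(42/16) / ln(6550/87.7) = 0.9651 / 4.3133 = 0.2237
c = S₁ / A₁^z = 16 / 87.7^0.2237 = 16 / 2.721 = 5.88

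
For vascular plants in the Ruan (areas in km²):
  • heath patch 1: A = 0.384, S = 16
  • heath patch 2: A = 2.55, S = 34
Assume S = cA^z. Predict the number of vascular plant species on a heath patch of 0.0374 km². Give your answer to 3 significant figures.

z = ln(34/16) / ln(2.55/0.384) = 0.7538 / 1.8932 = 0.3981
c = 16 / 0.384^0.3981 = 16 / 0.6831 = 23.42
S₃ = 23.42 × 0.0374^0.3981 = 23.42 × 0.2703 ≈ 6.33

6.33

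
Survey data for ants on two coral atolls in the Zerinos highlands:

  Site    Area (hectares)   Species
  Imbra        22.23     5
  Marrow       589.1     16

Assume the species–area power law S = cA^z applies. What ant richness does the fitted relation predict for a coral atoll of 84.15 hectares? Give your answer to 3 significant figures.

z = ln(16/5) / ln(589.1/22.23) = 1.1632 / 3.2772 = 0.3549
c = 5 / 22.23^0.3549 = 5 / 3.007 = 1.663
S₃ = 1.663 × 84.15^0.3549 = 1.663 × 4.822 ≈ 8.02

8.02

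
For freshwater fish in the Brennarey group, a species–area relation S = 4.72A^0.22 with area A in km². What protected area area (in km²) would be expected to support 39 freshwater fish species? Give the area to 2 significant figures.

15000 km²

39 = 4.72 × A^0.22  ⇒  A^0.22 = 39/4.72 = 8.263
ln A = ln(8.263) / 0.22 = 2.1118 / 0.22 = 9.5989
A = e^9.5989 ≈ 14748 km²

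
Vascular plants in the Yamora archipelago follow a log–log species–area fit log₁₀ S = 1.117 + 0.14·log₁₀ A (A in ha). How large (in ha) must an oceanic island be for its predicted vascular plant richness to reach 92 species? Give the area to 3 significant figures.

92 = 13.09 × A^0.14  ⇒  A^0.14 = 92/13.09 = 7.027
ln A = ln(7.027) / 0.14 = 1.9498 / 0.14 = 13.9272
A = e^13.9272 ≈ 1118110 ha

1120000 ha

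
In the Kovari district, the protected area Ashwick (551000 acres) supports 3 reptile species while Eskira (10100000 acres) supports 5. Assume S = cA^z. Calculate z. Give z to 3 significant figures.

0.176

Taking logs: ln S = ln c + z ln A, so z = (ln S₂ − ln S₁)/(ln A₂ − ln A₁).
z = ln(5/3) / ln(10100000/551000) = ln(1.667) / ln(18.33) = 0.5108 / 2.9086 = 0.1756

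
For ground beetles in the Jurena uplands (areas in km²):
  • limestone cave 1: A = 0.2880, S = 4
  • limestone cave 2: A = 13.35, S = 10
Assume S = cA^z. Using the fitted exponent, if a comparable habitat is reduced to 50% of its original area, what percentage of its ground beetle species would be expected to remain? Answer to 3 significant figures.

84.7%

z = ln(10/4) / ln(13.35/0.288) = 0.9163 / 3.8363 = 0.2388
S_new/S_old = (A_new/A_old)^z = 0.5^0.2388 = exp(0.2388 × -0.6931) = 0.8474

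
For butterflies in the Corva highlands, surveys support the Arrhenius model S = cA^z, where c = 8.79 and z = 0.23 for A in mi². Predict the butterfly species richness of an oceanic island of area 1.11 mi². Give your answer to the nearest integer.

9

S = 8.79 × 1.11^0.23
ln S = ln 8.79 + 0.23 × ln 1.11 = 2.1736 + 0.23 × 0.1044 = 2.1976
S = e^2.1976 ≈ 9.004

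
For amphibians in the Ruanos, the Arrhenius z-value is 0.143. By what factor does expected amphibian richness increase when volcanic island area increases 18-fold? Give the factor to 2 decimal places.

S₂/S₁ = (A₂/A₁)^z = 18^0.143
ln(S₂/S₁) = 0.143 × ln 18 = 0.143 × 2.8904 = 0.4133
S₂/S₁ = e^0.4133 ≈ 1.512

1.51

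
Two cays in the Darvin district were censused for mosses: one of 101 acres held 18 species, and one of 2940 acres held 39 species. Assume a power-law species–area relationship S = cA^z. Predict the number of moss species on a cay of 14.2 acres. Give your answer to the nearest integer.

11

z = ln(39/18) / ln(2940/101) = 0.7732 / 3.3710 = 0.2294
c = 18 / 101^0.2294 = 18 / 2.882 = 6.245
S₃ = 6.245 × 14.2^0.2294 = 6.245 × 1.838 ≈ 11.48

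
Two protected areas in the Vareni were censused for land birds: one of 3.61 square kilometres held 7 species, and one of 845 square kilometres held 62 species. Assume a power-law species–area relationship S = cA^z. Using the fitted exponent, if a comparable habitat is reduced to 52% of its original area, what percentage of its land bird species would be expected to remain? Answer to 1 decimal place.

77.0%

z = ln(62/7) / ln(845/3.61) = 2.1812 / 5.4556 = 0.3998
S_new/S_old = (A_new/A_old)^z = 0.52^0.3998 = exp(0.3998 × -0.6539) = 0.7699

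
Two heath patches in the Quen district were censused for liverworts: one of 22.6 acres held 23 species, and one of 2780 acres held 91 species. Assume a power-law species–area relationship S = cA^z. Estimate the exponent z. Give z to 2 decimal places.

Taking logs: ln S = ln c + z ln A, so z = (ln S₂ − ln S₁)/(ln A₂ − ln A₁).
z = ln(91/23) / ln(2780/22.6) = ln(3.957) / ln(123) = 1.3754 / 4.8123 = 0.2858

0.29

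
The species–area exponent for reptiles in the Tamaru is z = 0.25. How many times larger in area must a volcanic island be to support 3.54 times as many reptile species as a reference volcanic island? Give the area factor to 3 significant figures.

157

(A₂/A₁)^0.25 = 3.54, so A₂/A₁ = 3.54^(1/0.25) = 3.54^4
ln(A₂/A₁) = ln 3.54 / 0.25 = 1.2641 / 0.25 = 5.0565
A₂/A₁ = e^5.0565 ≈ 157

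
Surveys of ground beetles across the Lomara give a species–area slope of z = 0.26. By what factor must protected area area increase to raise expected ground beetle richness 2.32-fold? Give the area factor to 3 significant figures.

(A₂/A₁)^0.26 = 2.32, so A₂/A₁ = 2.32^(1/0.26) = 2.32^3.846
ln(A₂/A₁) = ln 2.32 / 0.26 = 0.8416 / 0.26 = 3.2368
A₂/A₁ = e^3.2368 ≈ 25.45

25.5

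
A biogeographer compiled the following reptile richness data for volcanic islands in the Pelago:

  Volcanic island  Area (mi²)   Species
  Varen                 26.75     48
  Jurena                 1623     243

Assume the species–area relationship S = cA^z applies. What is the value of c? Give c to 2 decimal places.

z = ln(S₂/S₁) / ln(A₂/A₁) = ln(243/48) / ln(1623/26.75) = 1.6219 / 4.1055 = 0.3950
c = S₁ / A₁^z = 48 / 26.75^0.3950 = 48 / 3.663 = 13.1

13.10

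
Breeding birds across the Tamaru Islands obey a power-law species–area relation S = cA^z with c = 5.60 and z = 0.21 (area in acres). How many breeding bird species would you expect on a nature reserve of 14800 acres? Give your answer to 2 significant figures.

S = 5.6 × 14800^0.21 = 5.6 × 7.512 ≈ 42.07

42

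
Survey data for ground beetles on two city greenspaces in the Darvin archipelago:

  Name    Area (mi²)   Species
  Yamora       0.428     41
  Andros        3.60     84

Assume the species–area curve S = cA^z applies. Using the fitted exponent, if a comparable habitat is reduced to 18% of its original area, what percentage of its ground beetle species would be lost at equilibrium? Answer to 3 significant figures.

z = ln(84/41) / ln(3.6/0.428) = 0.7172 / 2.1296 = 0.3368
S_new/S_old = (A_new/A_old)^z = 0.18^0.3368 = exp(0.3368 × -1.7148) = 0.5613
Fraction lost = 1 − 0.5613 = 0.4387

43.9%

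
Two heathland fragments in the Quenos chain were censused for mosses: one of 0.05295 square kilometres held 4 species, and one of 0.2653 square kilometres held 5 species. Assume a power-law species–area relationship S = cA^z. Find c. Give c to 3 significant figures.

z = ln(S₂/S₁) / ln(A₂/A₁) = ln(5/4) / ln(0.2653/0.05295) = 0.2231 / 1.6115 = 0.1385
c = S₁ / A₁^z = 4 / 0.05295^0.1385 = 4 / 0.6657 = 6.008

6.01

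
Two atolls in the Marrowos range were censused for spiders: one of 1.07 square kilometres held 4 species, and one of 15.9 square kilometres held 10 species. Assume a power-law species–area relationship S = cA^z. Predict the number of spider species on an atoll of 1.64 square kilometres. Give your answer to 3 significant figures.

z = ln(10/4) / ln(15.9/1.07) = 0.9163 / 2.6987 = 0.3395
c = 4 / 1.07^0.3395 = 4 / 1.023 = 3.909
S₃ = 3.909 × 1.64^0.3395 = 3.909 × 1.183 ≈ 4.624

4.62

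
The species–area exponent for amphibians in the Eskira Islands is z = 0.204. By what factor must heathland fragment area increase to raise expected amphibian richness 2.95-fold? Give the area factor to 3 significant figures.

201

(A₂/A₁)^0.204 = 2.95, so A₂/A₁ = 2.95^(1/0.204) = 2.95^4.902
ln(A₂/A₁) = ln 2.95 / 0.204 = 1.0818 / 0.204 = 5.3030
A₂/A₁ = e^5.3030 ≈ 200.9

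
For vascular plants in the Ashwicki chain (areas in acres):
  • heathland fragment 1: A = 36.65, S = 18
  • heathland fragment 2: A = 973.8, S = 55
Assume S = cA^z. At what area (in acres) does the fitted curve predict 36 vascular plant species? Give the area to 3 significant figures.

z = ln(55/18) / ln(973.8/36.65) = 1.1170 / 3.2798 = 0.3406
c = 18 / 36.65^0.3406 = 18 / 3.409 = 5.28
A = (36/5.28)^(1/0.3406) ⇒ ln A = ln(6.818)/0.3406 = 5.6367
A = e^5.6367 ≈ 280.5 acres

281 acres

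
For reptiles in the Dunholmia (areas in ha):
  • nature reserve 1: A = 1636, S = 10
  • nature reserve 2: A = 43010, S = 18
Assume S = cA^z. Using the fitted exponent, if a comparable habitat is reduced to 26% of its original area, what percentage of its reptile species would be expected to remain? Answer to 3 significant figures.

z = ln(18/10) / ln(43010/1636) = 0.5878 / 3.2692 = 0.1798
S_new/S_old = (A_new/A_old)^z = 0.26^0.1798 = exp(0.1798 × -1.3471) = 0.7849

78.5%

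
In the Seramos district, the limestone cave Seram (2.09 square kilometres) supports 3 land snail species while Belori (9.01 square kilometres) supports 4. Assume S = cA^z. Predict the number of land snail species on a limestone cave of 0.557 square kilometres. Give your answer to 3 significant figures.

z = ln(4/3) / ln(9.01/2.09) = 0.2877 / 1.4612 = 0.1969
c = 3 / 2.09^0.1969 = 3 / 1.156 = 2.595
S₃ = 2.595 × 0.557^0.1969 = 2.595 × 0.8912 ≈ 2.312

2.31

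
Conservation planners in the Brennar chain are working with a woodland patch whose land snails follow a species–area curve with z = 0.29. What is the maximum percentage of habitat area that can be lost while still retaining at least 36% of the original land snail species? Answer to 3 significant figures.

97.0%

Need (A_new/A_old)^0.29 = 0.36, so A_new/A_old = 0.36^(1/0.29) = 0.36^3.448
ln(A_new/A_old) = ln 0.36 / 0.29 = -1.0217 / 0.29 = -3.5229
A_new/A_old = e^-3.5229 ≈ 0.02951
Fraction that can be lost = 1 − 0.02951 = 0.9705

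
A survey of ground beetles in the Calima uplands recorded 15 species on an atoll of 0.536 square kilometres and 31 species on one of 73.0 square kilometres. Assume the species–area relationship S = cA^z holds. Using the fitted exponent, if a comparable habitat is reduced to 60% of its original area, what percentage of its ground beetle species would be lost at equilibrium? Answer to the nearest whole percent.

z = ln(31/15) / ln(73/0.536) = 0.7259 / 4.9141 = 0.1477
S_new/S_old = (A_new/A_old)^z = 0.6^0.1477 = exp(0.1477 × -0.5108) = 0.9273
Fraction lost = 1 − 0.9273 = 0.07269

7%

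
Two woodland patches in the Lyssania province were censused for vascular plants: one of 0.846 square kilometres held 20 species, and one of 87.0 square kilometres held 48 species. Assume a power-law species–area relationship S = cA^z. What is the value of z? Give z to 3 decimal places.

0.189

Taking logs: ln S = ln c + z ln A, so z = (ln S₂ − ln S₁)/(ln A₂ − ln A₁).
z = ln(48/20) / ln(87/0.846) = ln(2.4) / ln(102.8) = 0.8755 / 4.6331 = 0.1890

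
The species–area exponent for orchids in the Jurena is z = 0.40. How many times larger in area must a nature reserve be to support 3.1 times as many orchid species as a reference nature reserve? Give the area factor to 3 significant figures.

16.9

(A₂/A₁)^0.4 = 3.1, so A₂/A₁ = 3.1^(1/0.4) = 3.1^2.5
ln(A₂/A₁) = ln 3.1 / 0.4 = 1.1314 / 0.4 = 2.8285
A₂/A₁ = e^2.8285 ≈ 16.92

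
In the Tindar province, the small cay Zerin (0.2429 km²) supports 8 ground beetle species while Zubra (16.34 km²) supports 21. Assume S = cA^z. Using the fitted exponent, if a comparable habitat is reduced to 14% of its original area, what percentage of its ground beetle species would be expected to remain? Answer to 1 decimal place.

63.7%

z = ln(21/8) / ln(16.34/0.2429) = 0.9651 / 4.2087 = 0.2293
S_new/S_old = (A_new/A_old)^z = 0.14^0.2293 = exp(0.2293 × -1.9661) = 0.6371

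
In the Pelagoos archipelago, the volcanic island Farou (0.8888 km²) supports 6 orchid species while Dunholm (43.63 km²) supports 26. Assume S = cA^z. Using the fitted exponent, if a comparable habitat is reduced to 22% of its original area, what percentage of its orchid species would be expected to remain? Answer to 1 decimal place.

z = ln(26/6) / ln(43.63/0.8888) = 1.4663 / 3.8936 = 0.3766
S_new/S_old = (A_new/A_old)^z = 0.22^0.3766 = exp(0.3766 × -1.5141) = 0.5654

56.5%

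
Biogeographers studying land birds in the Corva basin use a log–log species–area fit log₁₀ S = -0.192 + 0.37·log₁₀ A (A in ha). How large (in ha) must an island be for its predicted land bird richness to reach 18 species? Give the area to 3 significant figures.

8160 ha

18 = 0.6427 × A^0.37  ⇒  A^0.37 = 18/0.6427 = 28.01
ln A = ln(28.01) / 0.37 = 3.3325 / 0.37 = 9.0067
A = e^9.0067 ≈ 8157 ha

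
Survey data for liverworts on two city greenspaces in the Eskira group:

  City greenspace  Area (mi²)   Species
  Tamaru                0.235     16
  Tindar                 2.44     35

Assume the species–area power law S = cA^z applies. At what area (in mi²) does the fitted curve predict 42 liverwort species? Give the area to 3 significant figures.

4.21 mi²

z = ln(35/16) / ln(2.44/0.235) = 0.7828 / 2.3402 = 0.3345
c = 16 / 0.235^0.3345 = 16 / 0.6161 = 25.97
A = (42/25.97)^(1/0.3345) ⇒ ln A = ln(1.617)/0.3345 = 1.4371
A = e^1.4371 ≈ 4.208 mi²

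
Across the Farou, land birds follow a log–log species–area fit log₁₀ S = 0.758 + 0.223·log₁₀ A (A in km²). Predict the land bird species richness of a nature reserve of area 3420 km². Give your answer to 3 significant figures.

35.2

S = 5.728 × 3420^0.223
ln S = ln 5.728 + 0.223 × ln 3420 = 1.7454 + 0.223 × 8.1374 = 3.5600
S = e^3.5600 ≈ 35.16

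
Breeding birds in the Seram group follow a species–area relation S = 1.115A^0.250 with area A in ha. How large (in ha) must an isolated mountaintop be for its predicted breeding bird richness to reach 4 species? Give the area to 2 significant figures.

170 ha

4 = 1.115 × A^0.25  ⇒  A^0.25 = 4/1.115 = 3.587
ln A = ln(3.587) / 0.25 = 1.2774 / 0.25 = 5.1098
A = e^5.1098 ≈ 165.6 ha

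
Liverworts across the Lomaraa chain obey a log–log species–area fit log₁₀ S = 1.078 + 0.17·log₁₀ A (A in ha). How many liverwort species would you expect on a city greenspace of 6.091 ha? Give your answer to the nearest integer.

16

S = 11.97 × 6.091^0.17 = 11.97 × 1.36 ≈ 16.27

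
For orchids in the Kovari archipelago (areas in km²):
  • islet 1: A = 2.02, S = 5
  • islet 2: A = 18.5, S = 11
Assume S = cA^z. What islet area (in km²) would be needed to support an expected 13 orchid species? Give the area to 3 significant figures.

29.6 km²

z = ln(11/5) / ln(18.5/2.02) = 0.7885 / 2.2147 = 0.3560
c = 5 / 2.02^0.3560 = 5 / 1.284 = 3.893
A = (13/3.893)^(1/0.3560) ⇒ ln A = ln(3.34)/0.3560 = 3.3870
A = e^3.3870 ≈ 29.58 km²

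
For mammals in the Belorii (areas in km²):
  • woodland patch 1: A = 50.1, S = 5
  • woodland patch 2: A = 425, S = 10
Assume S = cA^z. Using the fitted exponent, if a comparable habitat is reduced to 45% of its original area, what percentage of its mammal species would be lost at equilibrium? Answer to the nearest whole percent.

z = ln(10/5) / ln(425/50.1) = 0.6931 / 2.1381 = 0.3242
S_new/S_old = (A_new/A_old)^z = 0.45^0.3242 = exp(0.3242 × -0.7985) = 0.7719
Fraction lost = 1 − 0.7719 = 0.2281

23%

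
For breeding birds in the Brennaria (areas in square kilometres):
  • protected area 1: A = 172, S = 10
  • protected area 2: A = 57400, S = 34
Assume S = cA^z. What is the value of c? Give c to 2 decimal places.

z = ln(S₂/S₁) / ln(A₂/A₁) = ln(34/10) / ln(57400/172) = 1.2238 / 5.8103 = 0.2106
c = S₁ / A₁^z = 10 / 172^0.2106 = 10 / 2.957 = 3.382

3.38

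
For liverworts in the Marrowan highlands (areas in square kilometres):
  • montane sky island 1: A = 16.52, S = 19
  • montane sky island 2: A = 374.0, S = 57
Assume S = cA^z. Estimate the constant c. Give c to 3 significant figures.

z = ln(S₂/S₁) / ln(A₂/A₁) = ln(57/19) / ln(374/16.52) = 1.0986 / 3.1197 = 0.3522
c = S₁ / A₁^z = 19 / 16.52^0.3522 = 19 / 2.685 = 7.077

7.08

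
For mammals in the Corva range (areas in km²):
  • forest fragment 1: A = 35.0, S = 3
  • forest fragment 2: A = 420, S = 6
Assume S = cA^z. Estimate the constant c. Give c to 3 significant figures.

z = ln(S₂/S₁) / ln(A₂/A₁) = ln(6/3) / ln(420/35) = 0.6931 / 2.4849 = 0.2789
c = S₁ / A₁^z = 3 / 35^0.2789 = 3 / 2.696 = 1.113

1.11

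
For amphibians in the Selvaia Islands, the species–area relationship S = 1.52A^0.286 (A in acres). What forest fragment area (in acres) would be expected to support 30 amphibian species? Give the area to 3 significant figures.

33800 acres

30 = 1.52 × A^0.286  ⇒  A^0.286 = 30/1.52 = 19.74
ln A = ln(19.74) / 0.286 = 2.9825 / 0.286 = 10.4283
A = e^10.4283 ≈ 33802 acres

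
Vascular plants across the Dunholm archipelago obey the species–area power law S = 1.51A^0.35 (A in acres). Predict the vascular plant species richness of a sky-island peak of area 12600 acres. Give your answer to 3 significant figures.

41.1

S = 1.51 × 12600^0.35
ln S = ln 1.51 + 0.35 × ln 12600 = 0.4121 + 0.35 × 9.4415 = 3.7166
S = e^3.7166 ≈ 41.13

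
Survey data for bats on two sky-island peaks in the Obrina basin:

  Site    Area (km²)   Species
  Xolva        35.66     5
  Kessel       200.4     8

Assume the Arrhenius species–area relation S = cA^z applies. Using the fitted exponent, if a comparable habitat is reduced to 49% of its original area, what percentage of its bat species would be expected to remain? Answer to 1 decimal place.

z = ln(8/5) / ln(200.4/35.66) = 0.4700 / 1.7263 = 0.2723
S_new/S_old = (A_new/A_old)^z = 0.49^0.2723 = exp(0.2723 × -0.7133) = 0.8235

82.3%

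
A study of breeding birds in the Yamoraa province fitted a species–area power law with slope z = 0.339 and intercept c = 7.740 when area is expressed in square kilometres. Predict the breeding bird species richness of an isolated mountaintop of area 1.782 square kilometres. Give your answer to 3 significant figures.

9.41

S = 7.74 × 1.782^0.339
ln S = ln 7.74 + 0.339 × ln 1.782 = 2.0464 + 0.339 × 0.5777 = 2.2423
S = e^2.2423 ≈ 9.415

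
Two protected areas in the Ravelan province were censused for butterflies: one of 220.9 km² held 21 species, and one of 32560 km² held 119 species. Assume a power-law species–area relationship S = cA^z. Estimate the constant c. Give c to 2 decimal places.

z = ln(S₂/S₁) / ln(A₂/A₁) = ln(119/21) / ln(32560/220.9) = 1.7346 / 4.9931 = 0.3474
c = S₁ / A₁^z = 21 / 220.9^0.3474 = 21 / 6.522 = 3.22

3.22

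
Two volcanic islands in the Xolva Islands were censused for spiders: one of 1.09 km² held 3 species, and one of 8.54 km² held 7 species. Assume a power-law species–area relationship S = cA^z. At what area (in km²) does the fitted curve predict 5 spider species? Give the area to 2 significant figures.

3.8 km²

z = ln(7/3) / ln(8.54/1.09) = 0.8473 / 2.0586 = 0.4116
c = 3 / 1.09^0.4116 = 3 / 1.036 = 2.895
A = (5/2.895)^(1/0.4116) ⇒ ln A = ln(1.727)/0.4116 = 1.3273
A = e^1.3273 ≈ 3.771 km²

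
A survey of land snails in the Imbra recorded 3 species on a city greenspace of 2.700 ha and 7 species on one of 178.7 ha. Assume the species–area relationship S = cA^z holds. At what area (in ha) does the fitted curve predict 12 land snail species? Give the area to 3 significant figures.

2570 ha

z = ln(7/3) / ln(178.7/2.7) = 0.8473 / 4.1925 = 0.2021
c = 3 / 2.7^0.2021 = 3 / 1.222 = 2.454
A = (12/2.454)^(1/0.2021) ⇒ ln A = ln(4.889)/0.2021 = 7.8527
A = e^7.8527 ≈ 2573 ha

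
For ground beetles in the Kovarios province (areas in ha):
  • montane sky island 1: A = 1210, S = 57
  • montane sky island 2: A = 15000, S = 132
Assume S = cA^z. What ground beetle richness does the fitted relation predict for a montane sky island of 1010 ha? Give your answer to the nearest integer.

54

z = ln(132/57) / ln(15000/1210) = 0.8398 / 2.5174 = 0.3336
c = 57 / 1210^0.3336 = 57 / 10.67 = 5.34
S₃ = 5.34 × 1010^0.3336 = 5.34 × 10.05 ≈ 53.67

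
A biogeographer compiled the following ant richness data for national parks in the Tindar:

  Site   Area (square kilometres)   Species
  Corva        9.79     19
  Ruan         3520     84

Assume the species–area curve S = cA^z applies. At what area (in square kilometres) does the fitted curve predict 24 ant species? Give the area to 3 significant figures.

24.7 square kilometres

z = ln(84/19) / ln(3520/9.79) = 1.4864 / 5.8849 = 0.2526
c = 19 / 9.79^0.2526 = 19 / 1.779 = 10.68
A = (24/10.68)^(1/0.2526) ⇒ ln A = ln(2.248)/0.2526 = 3.2063
A = e^3.2063 ≈ 24.69 square kilometres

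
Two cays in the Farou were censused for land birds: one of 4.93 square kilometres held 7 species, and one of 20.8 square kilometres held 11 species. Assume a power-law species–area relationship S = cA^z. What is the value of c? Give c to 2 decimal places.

z = ln(S₂/S₁) / ln(A₂/A₁) = ln(11/7) / ln(20.8/4.93) = 0.4520 / 1.4396 = 0.3140
c = S₁ / A₁^z = 7 / 4.93^0.3140 = 7 / 1.65 = 4.242

4.24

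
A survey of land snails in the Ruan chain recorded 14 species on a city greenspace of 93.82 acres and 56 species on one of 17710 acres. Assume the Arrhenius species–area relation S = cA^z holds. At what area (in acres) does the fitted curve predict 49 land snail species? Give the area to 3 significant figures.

10700 acres

z = ln(56/14) / ln(17710/93.82) = 1.3863 / 5.2405 = 0.2645
c = 14 / 93.82^0.2645 = 14 / 3.325 = 4.211
A = (49/4.211)^(1/0.2645) ⇒ ln A = ln(11.64)/0.2645 = 9.2771
A = e^9.2771 ≈ 10690 acres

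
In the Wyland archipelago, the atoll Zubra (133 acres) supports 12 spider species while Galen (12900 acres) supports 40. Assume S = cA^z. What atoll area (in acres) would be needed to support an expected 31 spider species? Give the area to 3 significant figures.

4900 acres

z = ln(40/12) / ln(12900/133) = 1.2040 / 4.5746 = 0.2632
c = 12 / 133^0.2632 = 12 / 3.622 = 3.313
A = (31/3.313)^(1/0.2632) ⇒ ln A = ln(9.357)/0.2632 = 8.4965
A = e^8.4965 ≈ 4898 acres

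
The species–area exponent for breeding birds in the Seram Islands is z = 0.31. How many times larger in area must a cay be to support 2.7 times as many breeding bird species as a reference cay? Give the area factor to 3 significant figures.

24.6

(A₂/A₁)^0.31 = 2.7, so A₂/A₁ = 2.7^(1/0.31) = 2.7^3.226
ln(A₂/A₁) = ln 2.7 / 0.31 = 0.9933 / 0.31 = 3.2040
A₂/A₁ = e^3.2040 ≈ 24.63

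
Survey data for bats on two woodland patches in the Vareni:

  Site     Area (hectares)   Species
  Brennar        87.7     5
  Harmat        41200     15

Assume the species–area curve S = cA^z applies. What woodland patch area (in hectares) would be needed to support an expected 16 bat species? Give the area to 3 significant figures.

z = ln(15/5) / ln(41200/87.7) = 1.0986 / 6.1523 = 0.1786
c = 5 / 87.7^0.1786 = 5 / 2.223 = 2.249
A = (16/2.249)^(1/0.1786) ⇒ ln A = ln(7.114)/0.1786 = 10.9876
A = e^10.9876 ≈ 59137 hectares

59100 hectares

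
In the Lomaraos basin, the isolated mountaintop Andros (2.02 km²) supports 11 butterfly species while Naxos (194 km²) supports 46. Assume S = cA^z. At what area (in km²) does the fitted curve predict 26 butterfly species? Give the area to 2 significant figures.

31 km²

z = ln(46/11) / ln(194/2.02) = 1.4307 / 4.5648 = 0.3134
c = 11 / 2.02^0.3134 = 11 / 1.247 = 8.824
A = (26/8.824)^(1/0.3134) ⇒ ln A = ln(2.946)/0.3134 = 3.4475
A = e^3.4475 ≈ 31.42 km²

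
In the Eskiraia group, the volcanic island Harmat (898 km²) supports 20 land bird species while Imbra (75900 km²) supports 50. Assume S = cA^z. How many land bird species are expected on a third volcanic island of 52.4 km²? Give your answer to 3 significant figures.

11.1

z = ln(50/20) / ln(75900/898) = 0.9163 / 4.4370 = 0.2065
c = 20 / 898^0.2065 = 20 / 4.073 = 4.911
S₃ = 4.911 × 52.4^0.2065 = 4.911 × 2.265 ≈ 11.12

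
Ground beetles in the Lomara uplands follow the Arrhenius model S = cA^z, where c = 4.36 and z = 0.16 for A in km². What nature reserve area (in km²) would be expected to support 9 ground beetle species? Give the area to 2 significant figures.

9 = 4.36 × A^0.16  ⇒  A^0.16 = 9/4.36 = 2.064
ln A = ln(2.064) / 0.16 = 0.7248 / 0.16 = 4.5297
A = e^4.5297 ≈ 92.73 km²

93 km²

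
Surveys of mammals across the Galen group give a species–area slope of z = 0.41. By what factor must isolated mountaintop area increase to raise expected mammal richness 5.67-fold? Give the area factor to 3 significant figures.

(A₂/A₁)^0.41 = 5.67, so A₂/A₁ = 5.67^(1/0.41) = 5.67^2.439
ln(A₂/A₁) = ln 5.67 / 0.41 = 1.7352 / 0.41 = 4.2322
A₂/A₁ = e^4.2322 ≈ 68.87

68.9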